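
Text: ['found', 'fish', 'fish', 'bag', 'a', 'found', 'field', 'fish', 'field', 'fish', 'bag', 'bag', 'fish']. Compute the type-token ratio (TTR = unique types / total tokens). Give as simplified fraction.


Tokens: 13
Unique types: ('a', 'bag', 'field', 'fish', 'found') = 5
TTR = 5/13
Already in lowest terms.

5/13


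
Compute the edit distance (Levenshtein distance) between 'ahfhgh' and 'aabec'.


Building DP table for s1='ahfhgh' (len 6) and s2='aabec' (len 5):
       a  a  b  e  c
    0  1  2  3  4  5
  a 1  0  1  2  3  4
  h 2  1  1  2  3  4
  f 3  2  2  2  3  4
  h 4  3  3  3  3  4
  g 5  4  4  4  4  4
  h 6  5  5  5  5  5
Edit distance = dp[6][5] = 5

5


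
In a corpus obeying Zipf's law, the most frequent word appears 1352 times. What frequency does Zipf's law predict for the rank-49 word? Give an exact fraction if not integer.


Zipf's law: freq(rank) = f1 / rank
f1 = 1352, rank = 49
freq = 1352 / 49
GCD(1352, 49) = 1
Simplified: 1352/49

1352/49


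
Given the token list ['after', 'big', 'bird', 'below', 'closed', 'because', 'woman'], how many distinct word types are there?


Listing all tokens and tracking unique types:
  Token 1: 'after' -> NEW (unique so far: 1)
  Token 2: 'big' -> NEW (unique so far: 2)
  Token 3: 'bird' -> NEW (unique so far: 3)
  Token 4: 'below' -> NEW (unique so far: 4)
  Token 5: 'closed' -> NEW (unique so far: 5)
  Token 6: 'because' -> NEW (unique so far: 6)
  Token 7: 'woman' -> NEW (unique so far: 7)
Unique types: ('after', 'because', 'below', 'big', 'bird', 'closed', 'woman')
Vocabulary size: 7

7


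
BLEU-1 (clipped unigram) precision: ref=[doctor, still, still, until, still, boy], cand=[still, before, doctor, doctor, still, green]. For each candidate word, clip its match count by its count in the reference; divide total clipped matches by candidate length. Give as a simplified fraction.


Reference word counts: {'boy': 1, 'doctor': 1, 'still': 3, 'until': 1}
Checking each candidate word (with clipping):
  'still' -> in reference (ref count 3, used 1/3) -> match (matches: 1)
  'before' -> not in reference -> no match (matches: 1)
  'doctor' -> in reference (ref count 1, used 1/1) -> match (matches: 2)
  'doctor' -> ref count 1 already used up (1/1) -> clipped, no match (matches: 2)
  'still' -> in reference (ref count 3, used 2/3) -> match (matches: 3)
  'green' -> not in reference -> no match (matches: 3)
Clipped matches: 3, Candidate length: 6
Precision = 3/6 = 1/2

1/2


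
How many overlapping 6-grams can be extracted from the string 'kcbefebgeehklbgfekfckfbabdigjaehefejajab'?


String 'kcbefebgeehklbgfekfckfbabdigjaehefejajab' has length L = 40.
Number of overlapping n-grams = L - n + 1
Substituting: 40 - 6 + 1 = 35

35


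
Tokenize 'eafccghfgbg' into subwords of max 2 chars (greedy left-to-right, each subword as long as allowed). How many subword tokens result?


'eafccghfgbg' has 11 characters.
Chunking with max size 2:
  Chunk 1: 'ea' (positions 0-1)
  Chunk 2: 'fc' (positions 2-3)
  Chunk 3: 'cg' (positions 4-5)
  Chunk 4: 'hf' (positions 6-7)
  Chunk 5: 'gb' (positions 8-9)
  Chunk 6: 'g' (positions 10-10)
Total chunks: ceil(11 / 2) = 6

6


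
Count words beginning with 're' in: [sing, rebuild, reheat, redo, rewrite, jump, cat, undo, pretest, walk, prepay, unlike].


Checking each word for prefix 're':
  'sing' -> no (count: 0)
  'rebuild' -> YES, starts with 're' (count: 1)
  'reheat' -> YES, starts with 're' (count: 2)
  'redo' -> YES, starts with 're' (count: 3)
  'rewrite' -> YES, starts with 're' (count: 4)
  'jump' -> no (count: 4)
  'cat' -> no (count: 4)
  'undo' -> no (count: 4)
  'pretest' -> no (count: 4)
  'walk' -> no (count: 4)
  'prepay' -> no (count: 4)
  'unlike' -> no (count: 4)
Total with prefix 're': 4

4


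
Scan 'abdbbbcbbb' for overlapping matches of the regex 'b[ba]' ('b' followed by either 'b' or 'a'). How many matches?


Pattern: b[ba] means 'b' followed by either 'b' or 'a'.
Scanning 'abdbbbcbbb' position-by-position:
  Pos 0: window 'ab' -> no
  Pos 1: window 'bd' -> no
  Pos 2: window 'db' -> no
  Pos 3: window 'bb' -> MATCH
  Pos 4: window 'bb' -> MATCH
  Pos 5: window 'bc' -> no
  Pos 6: window 'cb' -> no
  Pos 7: window 'bb' -> MATCH
  Pos 8: window 'bb' -> MATCH
  Pos 9: window 'b' -> no
Total matches: 4

4


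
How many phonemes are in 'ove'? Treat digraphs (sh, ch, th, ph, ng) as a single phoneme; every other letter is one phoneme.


Parsing 'ove' greedily, digraphs first:
  'o' -> vowel phoneme (phonemes so far: 1)
  'v' -> consonant phoneme (phonemes so far: 2)
  'e' -> vowel phoneme (phonemes so far: 3)
Total phonemes: 3

3


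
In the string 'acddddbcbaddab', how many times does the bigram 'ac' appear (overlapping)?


Scanning 'acddddbcbaddab' for bigram 'ac':
  Position 0: 'ac' -> MATCH
  Position 1: 'cd' -> no
  Position 2: 'dd' -> no
  Position 3: 'dd' -> no
  Position 4: 'dd' -> no
  Position 5: 'db' -> no
  Position 6: 'bc' -> no
  Position 7: 'cb' -> no
  Position 8: 'ba' -> no
  Position 9: 'ad' -> no
  Position 10: 'dd' -> no
  Position 11: 'da' -> no
  Position 12: 'ab' -> no
Total matches: 1

1


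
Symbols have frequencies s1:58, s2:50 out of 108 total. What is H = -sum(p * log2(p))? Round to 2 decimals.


Computing entropy H = -sum(p_i * log2(p_i)):
  s1: p = 58/108 = 0.5370, -p*log2(p) = 0.4817
  s2: p = 50/108 = 0.4630, -p*log2(p) = 0.5144
H = sum of terms = 0.9961
Rounded to 2 decimals: 1.00

1.00


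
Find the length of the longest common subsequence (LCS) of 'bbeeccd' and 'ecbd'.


DP table for LCS of 'bbeeccd' and 'ecbd':
       e  c  b  d
    0  0  0  0  0
  b 0  0  0  1  1
  b 0  0  0  1  1
  e 0  1  1  1  1
  e 0  1  1  1  1
  c 0  1  2  2  2
  c 0  1  2  2  2
  d 0  1  2  2  3
LCS: 'ecd'
LCS length = 3

3


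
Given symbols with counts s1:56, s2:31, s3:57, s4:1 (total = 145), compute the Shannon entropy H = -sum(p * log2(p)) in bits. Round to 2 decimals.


Computing entropy H = -sum(p_i * log2(p_i)):
  s1: p = 56/145 = 0.3862, -p*log2(p) = 0.5301
  s2: p = 31/145 = 0.2138, -p*log2(p) = 0.4758
  s3: p = 57/145 = 0.3931, -p*log2(p) = 0.5295
  s4: p = 1/145 = 0.0069, -p*log2(p) = 0.0495
H = sum of terms = 1.5849
Rounded to 2 decimals: 1.58

1.58


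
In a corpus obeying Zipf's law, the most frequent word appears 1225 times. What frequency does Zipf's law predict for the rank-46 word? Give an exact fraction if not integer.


Zipf's law: freq(rank) = f1 / rank
f1 = 1225, rank = 46
freq = 1225 / 46
GCD(1225, 46) = 1
Simplified: 1225/46

1225/46


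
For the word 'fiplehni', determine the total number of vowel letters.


Scanning each character of 'fiplehni':
  Position 1: 'f' -> consonant (running count: 0)
  Position 2: 'i' -> vowel (running count: 1)
  Position 3: 'p' -> consonant (running count: 1)
  Position 4: 'l' -> consonant (running count: 1)
  Position 5: 'e' -> vowel (running count: 2)
  Position 6: 'h' -> consonant (running count: 2)
  Position 7: 'n' -> consonant (running count: 2)
  Position 8: 'i' -> vowel (running count: 3)
Total vowels: 3

3


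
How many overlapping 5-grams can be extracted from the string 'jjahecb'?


String 'jjahecb' has length L = 7.
Number of overlapping n-grams = L - n + 1
Substituting: 7 - 5 + 1 = 3

3


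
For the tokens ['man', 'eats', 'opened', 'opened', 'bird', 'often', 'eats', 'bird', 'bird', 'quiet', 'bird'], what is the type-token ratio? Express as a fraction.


Tokens: 11
Unique types: ('bird', 'eats', 'man', 'often', 'opened', 'quiet') = 6
TTR = 6/11
Already in lowest terms.

6/11


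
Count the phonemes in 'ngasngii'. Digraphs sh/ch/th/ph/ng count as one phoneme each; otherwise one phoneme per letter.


Parsing 'ngasngii' greedily, digraphs first:
  'ng' -> digraph (1 consonant phoneme) (phonemes so far: 1)
  'a' -> vowel phoneme (phonemes so far: 2)
  's' -> consonant phoneme (phonemes so far: 3)
  'ng' -> digraph (1 consonant phoneme) (phonemes so far: 4)
  'i' -> vowel phoneme (phonemes so far: 5)
  'i' -> vowel phoneme (phonemes so far: 6)
Total phonemes: 6

6


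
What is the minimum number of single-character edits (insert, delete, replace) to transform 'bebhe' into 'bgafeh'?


Building DP table for s1='bebhe' (len 5) and s2='bgafeh' (len 6):
       b  g  a  f  e  h
    0  1  2  3  4  5  6
  b 1  0  1  2  3  4  5
  e 2  1  1  2  3  3  4
  b 3  2  2  2  3  4  4
  h 4  3  3  3  3  4  4
  e 5  4  4  4  4  3  4
Edit distance = dp[5][6] = 4

4


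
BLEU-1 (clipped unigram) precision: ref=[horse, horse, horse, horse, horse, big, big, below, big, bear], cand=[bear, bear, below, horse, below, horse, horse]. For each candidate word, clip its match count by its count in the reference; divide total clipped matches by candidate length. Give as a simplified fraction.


Reference word counts: {'bear': 1, 'below': 1, 'big': 3, 'horse': 5}
Checking each candidate word (with clipping):
  'bear' -> in reference (ref count 1, used 1/1) -> match (matches: 1)
  'bear' -> ref count 1 already used up (1/1) -> clipped, no match (matches: 1)
  'below' -> in reference (ref count 1, used 1/1) -> match (matches: 2)
  'horse' -> in reference (ref count 5, used 1/5) -> match (matches: 3)
  'below' -> ref count 1 already used up (1/1) -> clipped, no match (matches: 3)
  'horse' -> in reference (ref count 5, used 2/5) -> match (matches: 4)
  'horse' -> in reference (ref count 5, used 3/5) -> match (matches: 5)
Clipped matches: 5, Candidate length: 7
Precision = 5/7

5/7


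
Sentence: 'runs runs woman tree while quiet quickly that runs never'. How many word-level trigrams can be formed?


Word trigrams from [10] words:
  Trigram 1: (runs runs woman)
  Trigram 2: (runs woman tree)
  Trigram 3: (woman tree while)
  Trigram 4: (tree while quiet)
  Trigram 5: (while quiet quickly)
  Trigram 6: (quiet quickly that)
  Trigram 7: (quickly that runs)
  Trigram 8: (that runs never)
Total word trigrams: 10 - 2 = 8

8


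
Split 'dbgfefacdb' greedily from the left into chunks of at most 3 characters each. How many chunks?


'dbgfefacdb' has 10 characters.
Chunking with max size 3:
  Chunk 1: 'dbg' (positions 0-2)
  Chunk 2: 'fef' (positions 3-5)
  Chunk 3: 'acd' (positions 6-8)
  Chunk 4: 'b' (positions 9-9)
Total chunks: ceil(10 / 3) = 4

4


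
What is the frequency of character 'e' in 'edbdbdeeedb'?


Scanning 'edbdbdeeedb' for 'e':
  Position 0: 'e' -> MATCH (count: 1)
  Position 6: 'e' -> MATCH (count: 2)
  Position 7: 'e' -> MATCH (count: 3)
  Position 8: 'e' -> MATCH (count: 4)
Total occurrences of 'e': 4

4


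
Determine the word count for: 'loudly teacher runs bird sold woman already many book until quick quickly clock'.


Counting words by splitting on spaces:
  Word 1: 'loudly'
  Word 2: 'teacher'
  Word 3: 'runs'
  Word 4: 'bird'
  Word 5: 'sold'
  Word 6: 'woman'
  Word 7: 'already'
  Word 8: 'many'
  Word 9: 'book'
  Word 10: 'until'
  Word 11: 'quick'
  Word 12: 'quickly'
  Word 13: 'clock'
Total words: 13

13


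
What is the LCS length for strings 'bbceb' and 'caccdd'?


DP table for LCS of 'bbceb' and 'caccdd':
       c  a  c  c  d  d
    0  0  0  0  0  0  0
  b 0  0  0  0  0  0  0
  b 0  0  0  0  0  0  0
  c 0  1  1  1  1  1  1
  e 0  1  1  1  1  1  1
  b 0  1  1  1  1  1  1
LCS: 'c'
LCS length = 1

1


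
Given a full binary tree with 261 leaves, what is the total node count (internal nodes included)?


Leaf nodes (terminals): 261
Internal nodes = n - 1 = 261 - 1 = 260
Total = leaves + internal = 261 + 260 = 521

521


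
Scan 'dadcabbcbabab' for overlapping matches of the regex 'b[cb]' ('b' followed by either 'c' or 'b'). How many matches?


Pattern: b[cb] means 'b' followed by either 'c' or 'b'.
Scanning 'dadcabbcbabab' position-by-position:
  Pos 0: window 'da' -> no
  Pos 1: window 'ad' -> no
  Pos 2: window 'dc' -> no
  Pos 3: window 'ca' -> no
  Pos 4: window 'ab' -> no
  Pos 5: window 'bb' -> MATCH
  Pos 6: window 'bc' -> MATCH
  Pos 7: window 'cb' -> no
  Pos 8: window 'ba' -> no
  Pos 9: window 'ab' -> no
  Pos 10: window 'ba' -> no
  Pos 11: window 'ab' -> no
  Pos 12: window 'b' -> no
Total matches: 2

2


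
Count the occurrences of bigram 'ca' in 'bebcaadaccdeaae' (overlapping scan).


Scanning 'bebcaadaccdeaae' for bigram 'ca':
  Position 0: 'be' -> no
  Position 1: 'eb' -> no
  Position 2: 'bc' -> no
  Position 3: 'ca' -> MATCH
  Position 4: 'aa' -> no
  Position 5: 'ad' -> no
  Position 6: 'da' -> no
  Position 7: 'ac' -> no
  Position 8: 'cc' -> no
  Position 9: 'cd' -> no
  Position 10: 'de' -> no
  Position 11: 'ea' -> no
  Position 12: 'aa' -> no
  Position 13: 'ae' -> no
Total matches: 1

1


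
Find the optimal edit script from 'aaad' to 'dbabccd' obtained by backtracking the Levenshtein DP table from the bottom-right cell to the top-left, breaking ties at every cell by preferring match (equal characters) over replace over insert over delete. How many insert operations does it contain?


Edit distance = 5. Backtracking from cell (4, 7) with preference match > replace > insert > delete,
then listing the resulting alignment 'aaad' -> 'dbabccd' left to right:
  Step 1: insert 'd' [insertion #1]
  Step 2: insert 'b' [insertion #2]
  Step 3: keep 'a'
  Step 4: insert 'b' [insertion #3]
  Step 5: replace a->c
  Step 6: replace a->c
  Step 7: keep 'd'
Total insertions: 3

3


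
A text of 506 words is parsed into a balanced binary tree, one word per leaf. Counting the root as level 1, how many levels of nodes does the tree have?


In a balanced binary tree with n leaves the deepest leaf is ceil(log2(n)) edges below the root,
so counting node levels inclusive of root and leaves gives ceil(log2(n)) + 1 levels.
log2(506) = 8.9830
ceil(8.9830) = 9
levels = 9 + 1 = 10

10


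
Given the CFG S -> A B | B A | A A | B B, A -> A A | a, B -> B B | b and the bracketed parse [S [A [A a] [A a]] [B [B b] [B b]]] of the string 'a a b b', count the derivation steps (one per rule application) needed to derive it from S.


Every bracketed nonterminal node [X ...] in the tree is produced by exactly one rule application.
Reading the tree off as a leftmost derivation:
  Step 1: S  =>  A B   (applied S -> A B)
  Step 2: A B  =>  A A B   (applied A -> A A)
  Step 3: A A B  =>  a A B   (applied A -> a)
  Step 4: a A B  =>  a a B   (applied A -> a)
  Step 5: a a B  =>  a a B B   (applied B -> B B)
  Step 6: a a B B  =>  a a b B   (applied B -> b)
  Step 7: a a b B  =>  a a b b   (applied B -> b)
Final yield: a a b b
Total rewrite steps: 7

7


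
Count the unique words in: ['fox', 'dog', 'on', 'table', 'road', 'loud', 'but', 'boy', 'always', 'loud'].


Listing all tokens and tracking unique types:
  Token 1: 'fox' -> NEW (unique so far: 1)
  Token 2: 'dog' -> NEW (unique so far: 2)
  Token 3: 'on' -> NEW (unique so far: 3)
  Token 4: 'table' -> NEW (unique so far: 4)
  Token 5: 'road' -> NEW (unique so far: 5)
  Token 6: 'loud' -> NEW (unique so far: 6)
  Token 7: 'but' -> NEW (unique so far: 7)
  Token 8: 'boy' -> NEW (unique so far: 8)
  Token 9: 'always' -> NEW (unique so far: 9)
  Token 10: 'loud' -> duplicate (unique so far: 9)
Unique types: ('always', 'boy', 'but', 'dog', 'fox', 'loud', 'on', 'road', 'table')
Vocabulary size: 9

9


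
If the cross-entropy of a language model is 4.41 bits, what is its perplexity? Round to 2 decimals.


Perplexity formula: PP = 2^H
H = 4.41
PP = 2^4.41
Decompose: 2^4.41 = 2^4 * 2^0.41
2^4 = 16, 2^0.41 ~ 1.3286858
PP ~ 16 * 1.3286858 = 21.2589728
Rounded to 2 decimals: 21.26

21.26


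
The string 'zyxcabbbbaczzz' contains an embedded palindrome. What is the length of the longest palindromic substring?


Scanning 'zyxcabbbbaczzz' for palindromic substrings.
Substring at positions 3-10: 'cabbbbac'.
Check: reverse('cabbbbac') = 'cabbbbac' -> palindrome confirmed.
Neighbouring characters ('x' / 'z') break symmetry, so it cannot extend further.
No longer palindromic substring exists; longest length = 8

8


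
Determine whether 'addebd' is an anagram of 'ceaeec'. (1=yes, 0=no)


Sort characters of 'addebd': 'abddde'
Sort characters of 'ceaeec': 'acceee'
Sorted forms differ -> they are NOT anagrams
Result: 0

0


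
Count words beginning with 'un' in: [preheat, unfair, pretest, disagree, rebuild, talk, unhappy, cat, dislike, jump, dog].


Checking each word for prefix 'un':
  'preheat' -> no (count: 0)
  'unfair' -> YES, starts with 'un' (count: 1)
  'pretest' -> no (count: 1)
  'disagree' -> no (count: 1)
  'rebuild' -> no (count: 1)
  'talk' -> no (count: 1)
  'unhappy' -> YES, starts with 'un' (count: 2)
  'cat' -> no (count: 2)
  'dislike' -> no (count: 2)
  'jump' -> no (count: 2)
  'dog' -> no (count: 2)
Total with prefix 'un': 2

2


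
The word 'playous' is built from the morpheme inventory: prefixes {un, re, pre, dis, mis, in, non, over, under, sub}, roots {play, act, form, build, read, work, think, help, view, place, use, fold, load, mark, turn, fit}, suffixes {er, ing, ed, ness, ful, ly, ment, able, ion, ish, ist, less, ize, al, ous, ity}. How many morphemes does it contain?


Segmenting 'playous' against the inventory:
  'play' -> root (morpheme 1)
  'ous' -> suffix (morpheme 2)
Total morphemes: 2

2


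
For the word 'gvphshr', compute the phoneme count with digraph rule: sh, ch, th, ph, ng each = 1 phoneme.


Parsing 'gvphshr' greedily, digraphs first:
  'g' -> consonant phoneme (phonemes so far: 1)
  'v' -> consonant phoneme (phonemes so far: 2)
  'ph' -> digraph (1 consonant phoneme) (phonemes so far: 3)
  'sh' -> digraph (1 consonant phoneme) (phonemes so far: 4)
  'r' -> consonant phoneme (phonemes so far: 5)
Total phonemes: 5

5


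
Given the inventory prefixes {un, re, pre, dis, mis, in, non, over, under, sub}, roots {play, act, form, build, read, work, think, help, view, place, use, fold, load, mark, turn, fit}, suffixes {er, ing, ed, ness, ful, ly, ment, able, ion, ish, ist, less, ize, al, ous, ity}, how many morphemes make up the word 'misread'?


Segmenting 'misread' against the inventory:
  'mis' -> prefix (morpheme 1)
  'read' -> root (morpheme 2)
Total morphemes: 2

2


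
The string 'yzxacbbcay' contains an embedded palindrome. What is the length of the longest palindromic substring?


Scanning 'yzxacbbcay' for palindromic substrings.
Substring at positions 3-8: 'acbbca'.
Check: reverse('acbbca') = 'acbbca' -> palindrome confirmed.
Neighbouring characters ('x' / 'y') break symmetry, so it cannot extend further.
No longer palindromic substring exists; longest length = 6

6


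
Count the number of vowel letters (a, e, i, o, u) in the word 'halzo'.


Scanning each character of 'halzo':
  Position 1: 'h' -> consonant (running count: 0)
  Position 2: 'a' -> vowel (running count: 1)
  Position 3: 'l' -> consonant (running count: 1)
  Position 4: 'z' -> consonant (running count: 1)
  Position 5: 'o' -> vowel (running count: 2)
Total vowels: 2

2


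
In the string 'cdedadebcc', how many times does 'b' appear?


Scanning 'cdedadebcc' for 'b':
  Position 7: 'b' -> MATCH (count: 1)
Total occurrences of 'b': 1

1


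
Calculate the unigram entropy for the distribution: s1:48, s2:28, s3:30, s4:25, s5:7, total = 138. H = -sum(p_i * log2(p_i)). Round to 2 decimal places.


Computing entropy H = -sum(p_i * log2(p_i)):
  s1: p = 48/138 = 0.3478, -p*log2(p) = 0.5299
  s2: p = 28/138 = 0.2029, -p*log2(p) = 0.4669
  s3: p = 30/138 = 0.2174, -p*log2(p) = 0.4786
  s4: p = 25/138 = 0.1812, -p*log2(p) = 0.4465
  s5: p = 7/138 = 0.0507, -p*log2(p) = 0.2182
H = sum of terms = 2.1401
Rounded to 2 decimals: 2.14

2.14


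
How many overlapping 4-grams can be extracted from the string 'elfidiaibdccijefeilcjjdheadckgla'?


String 'elfidiaibdccijefeilcjjdheadckgla' has length L = 32.
Number of overlapping n-grams = L - n + 1
Substituting: 32 - 4 + 1 = 29

29


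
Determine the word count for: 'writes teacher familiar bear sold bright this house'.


Counting words by splitting on spaces:
  Word 1: 'writes'
  Word 2: 'teacher'
  Word 3: 'familiar'
  Word 4: 'bear'
  Word 5: 'sold'
  Word 6: 'bright'
  Word 7: 'this'
  Word 8: 'house'
Total words: 8

8


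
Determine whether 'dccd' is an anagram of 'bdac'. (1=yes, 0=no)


Sort characters of 'dccd': 'ccdd'
Sort characters of 'bdac': 'abcd'
Sorted forms differ -> they are NOT anagrams
Result: 0

0


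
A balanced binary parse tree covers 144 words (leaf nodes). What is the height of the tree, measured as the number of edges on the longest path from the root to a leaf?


In a balanced binary tree with n leaves the deepest leaf is ceil(log2(n)) edges below the root.
log2(144) = 7.1699
ceil(7.1699) = 8
height (edges) = 8

8


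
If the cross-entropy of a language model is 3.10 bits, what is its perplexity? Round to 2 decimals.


Perplexity formula: PP = 2^H
H = 3.10
PP = 2^3.10
Decompose: 2^3.10 = 2^3 * 2^0.10
2^3 = 8, 2^0.10 ~ 1.0717735
PP ~ 8 * 1.0717735 = 8.5741880
Rounded to 2 decimals: 8.57

8.57


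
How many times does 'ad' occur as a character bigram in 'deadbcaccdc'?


Scanning 'deadbcaccdc' for bigram 'ad':
  Position 0: 'de' -> no
  Position 1: 'ea' -> no
  Position 2: 'ad' -> MATCH
  Position 3: 'db' -> no
  Position 4: 'bc' -> no
  Position 5: 'ca' -> no
  Position 6: 'ac' -> no
  Position 7: 'cc' -> no
  Position 8: 'cd' -> no
  Position 9: 'dc' -> no
Total matches: 1

1


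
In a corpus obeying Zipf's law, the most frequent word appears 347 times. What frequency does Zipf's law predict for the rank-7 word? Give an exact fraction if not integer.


Zipf's law: freq(rank) = f1 / rank
f1 = 347, rank = 7
freq = 347 / 7
GCD(347, 7) = 1
Simplified: 347/7

347/7


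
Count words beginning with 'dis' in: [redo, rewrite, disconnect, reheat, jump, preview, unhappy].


Checking each word for prefix 'dis':
  'redo' -> no (count: 0)
  'rewrite' -> no (count: 0)
  'disconnect' -> YES, starts with 'dis' (count: 1)
  'reheat' -> no (count: 1)
  'jump' -> no (count: 1)
  'preview' -> no (count: 1)
  'unhappy' -> no (count: 1)
Total with prefix 'dis': 1

1


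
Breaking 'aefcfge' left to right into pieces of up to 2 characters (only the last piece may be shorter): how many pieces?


'aefcfge' has 7 characters.
Chunking with max size 2:
  Chunk 1: 'ae' (positions 0-1)
  Chunk 2: 'fc' (positions 2-3)
  Chunk 3: 'fg' (positions 4-5)
  Chunk 4: 'e' (positions 6-6)
Total chunks: ceil(7 / 2) = 4

4


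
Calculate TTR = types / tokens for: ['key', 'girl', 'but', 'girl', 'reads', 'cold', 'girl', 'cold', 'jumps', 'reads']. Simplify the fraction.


Tokens: 10
Unique types: ('but', 'cold', 'girl', 'jumps', 'key', 'reads') = 6
TTR = 6/10
Simplify: divide both by 2 -> 3/5
TTR = 3/5

3/5


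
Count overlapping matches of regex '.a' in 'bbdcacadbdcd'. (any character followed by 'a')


Pattern: .a means any character followed by 'a'.
Scanning 'bbdcacadbdcd' position-by-position:
  Pos 0: window 'bb' -> no
  Pos 1: window 'bd' -> no
  Pos 2: window 'dc' -> no
  Pos 3: window 'ca' -> MATCH
  Pos 4: window 'ac' -> no
  Pos 5: window 'ca' -> MATCH
  Pos 6: window 'ad' -> no
  Pos 7: window 'db' -> no
  Pos 8: window 'bd' -> no
  Pos 9: window 'dc' -> no
  Pos 10: window 'cd' -> no
  Pos 11: window 'd' -> no
Total matches: 2

2


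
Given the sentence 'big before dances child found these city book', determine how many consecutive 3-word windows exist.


Word trigrams from [8] words:
  Trigram 1: (big before dances)
  Trigram 2: (before dances child)
  Trigram 3: (dances child found)
  Trigram 4: (child found these)
  Trigram 5: (found these city)
  Trigram 6: (these city book)
Total word trigrams: 8 - 2 = 6

6


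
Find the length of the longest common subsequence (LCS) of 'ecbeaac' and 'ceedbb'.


DP table for LCS of 'ecbeaac' and 'ceedbb':
       c  e  e  d  b  b
    0  0  0  0  0  0  0
  e 0  0  1  1  1  1  1
  c 0  1  1  1  1  1  1
  b 0  1  1  1  1  2  2
  e 0  1  2  2  2  2  2
  a 0  1  2  2  2  2  2
  a 0  1  2  2  2  2  2
  c 0  1  2  2  2  2  2
LCS: 'eb'
LCS length = 2

2


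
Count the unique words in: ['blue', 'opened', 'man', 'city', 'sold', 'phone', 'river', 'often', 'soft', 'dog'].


Listing all tokens and tracking unique types:
  Token 1: 'blue' -> NEW (unique so far: 1)
  Token 2: 'opened' -> NEW (unique so far: 2)
  Token 3: 'man' -> NEW (unique so far: 3)
  Token 4: 'city' -> NEW (unique so far: 4)
  Token 5: 'sold' -> NEW (unique so far: 5)
  Token 6: 'phone' -> NEW (unique so far: 6)
  Token 7: 'river' -> NEW (unique so far: 7)
  Token 8: 'often' -> NEW (unique so far: 8)
  Token 9: 'soft' -> NEW (unique so far: 9)
  Token 10: 'dog' -> NEW (unique so far: 10)
Unique types: ('blue', 'city', 'dog', 'man', 'often', 'opened', 'phone', 'river', 'soft', 'sold')
Vocabulary size: 10

10


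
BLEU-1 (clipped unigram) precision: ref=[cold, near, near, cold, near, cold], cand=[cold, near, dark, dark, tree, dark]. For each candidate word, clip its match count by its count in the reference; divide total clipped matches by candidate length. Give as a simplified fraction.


Reference word counts: {'cold': 3, 'near': 3}
Checking each candidate word (with clipping):
  'cold' -> in reference (ref count 3, used 1/3) -> match (matches: 1)
  'near' -> in reference (ref count 3, used 1/3) -> match (matches: 2)
  'dark' -> not in reference -> no match (matches: 2)
  'dark' -> not in reference -> no match (matches: 2)
  'tree' -> not in reference -> no match (matches: 2)
  'dark' -> not in reference -> no match (matches: 2)
Clipped matches: 2, Candidate length: 6
Precision = 2/6 = 1/3

1/3


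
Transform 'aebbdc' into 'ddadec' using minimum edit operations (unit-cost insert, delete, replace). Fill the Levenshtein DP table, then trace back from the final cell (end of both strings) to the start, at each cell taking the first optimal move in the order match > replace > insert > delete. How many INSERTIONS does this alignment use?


Edit distance = 5. Backtracking from cell (6, 6) with preference match > replace > insert > delete,
then listing the resulting alignment 'aebbdc' -> 'ddadec' left to right:
  Step 1: replace a->d
  Step 2: replace e->d
  Step 3: replace b->a
  Step 4: replace b->d
  Step 5: replace d->e
  Step 6: keep 'c'
Total insertions: 0

0


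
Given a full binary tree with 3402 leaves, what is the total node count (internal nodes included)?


Leaf nodes (terminals): 3402
Internal nodes = n - 1 = 3402 - 1 = 3401
Total = leaves + internal = 3402 + 3401 = 6803

6803


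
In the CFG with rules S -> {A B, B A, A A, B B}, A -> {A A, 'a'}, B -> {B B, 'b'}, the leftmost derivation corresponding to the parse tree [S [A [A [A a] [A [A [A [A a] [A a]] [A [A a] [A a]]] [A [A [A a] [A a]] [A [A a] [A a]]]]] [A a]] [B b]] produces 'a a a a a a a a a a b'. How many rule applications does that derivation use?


Every bracketed nonterminal node [X ...] in the tree is produced by exactly one rule application.
Reading the tree off as a leftmost derivation:
  Step 1: S  =>  A B   (applied S -> A B)
  Step 2: A B  =>  A A B   (applied A -> A A)
  Step 3: A A B  =>  A A A B   (applied A -> A A)
  Step 4: A A A B  =>  a A A B   (applied A -> a)
  Step 5: a A A B  =>  a A A A B   (applied A -> A A)
  Step 6: a A A A B  =>  a A A A A B   (applied A -> A A)
  Step 7: a A A A A B  =>  a A A A A A B   (applied A -> A A)
  Step 8: a A A A A A B  =>  a a A A A A B   (applied A -> a)
  Step 9: a a A A A A B  =>  a a a A A A B   (applied A -> a)
  Step 10: a a a A A A B  =>  a a a A A A A B   (applied A -> A A)
  Step 11: a a a A A A A B  =>  a a a a A A A B   (applied A -> a)
  Step 12: a a a a A A A B  =>  a a a a a A A B   (applied A -> a)
  Step 13: a a a a a A A B  =>  a a a a a A A A B   (applied A -> A A)
  Step 14: a a a a a A A A B  =>  a a a a a A A A A B   (applied A -> A A)
  Step 15: a a a a a A A A A B  =>  a a a a a a A A A B   (applied A -> a)
  Step 16: a a a a a a A A A B  =>  a a a a a a a A A B   (applied A -> a)
  Step 17: a a a a a a a A A B  =>  a a a a a a a A A A B   (applied A -> A A)
  Step 18: a a a a a a a A A A B  =>  a a a a a a a a A A B   (applied A -> a)
  Step 19: a a a a a a a a A A B  =>  a a a a a a a a a A B   (applied A -> a)
  Step 20: a a a a a a a a a A B  =>  a a a a a a a a a a B   (applied A -> a)
  Step 21: a a a a a a a a a a B  =>  a a a a a a a a a a b   (applied B -> b)
Final yield: a a a a a a a a a a b
Total rewrite steps: 21

21


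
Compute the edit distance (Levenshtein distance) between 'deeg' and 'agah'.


Building DP table for s1='deeg' (len 4) and s2='agah' (len 4):
       a  g  a  h
    0  1  2  3  4
  d 1  1  2  3  4
  e 2  2  2  3  4
  e 3  3  3  3  4
  g 4  4  3  4  4
Edit distance = dp[4][4] = 4

4


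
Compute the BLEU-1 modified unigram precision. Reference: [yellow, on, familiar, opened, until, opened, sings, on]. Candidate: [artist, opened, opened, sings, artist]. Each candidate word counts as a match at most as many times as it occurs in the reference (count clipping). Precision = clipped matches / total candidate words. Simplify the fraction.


Reference word counts: {'familiar': 1, 'on': 2, 'opened': 2, 'sings': 1, 'until': 1, 'yellow': 1}
Checking each candidate word (with clipping):
  'artist' -> not in reference -> no match (matches: 0)
  'opened' -> in reference (ref count 2, used 1/2) -> match (matches: 1)
  'opened' -> in reference (ref count 2, used 2/2) -> match (matches: 2)
  'sings' -> in reference (ref count 1, used 1/1) -> match (matches: 3)
  'artist' -> not in reference -> no match (matches: 3)
Clipped matches: 3, Candidate length: 5
Precision = 3/5

3/5


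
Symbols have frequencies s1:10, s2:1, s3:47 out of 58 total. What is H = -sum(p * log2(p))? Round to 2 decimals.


Computing entropy H = -sum(p_i * log2(p_i)):
  s1: p = 10/58 = 0.1724, -p*log2(p) = 0.4373
  s2: p = 1/58 = 0.0172, -p*log2(p) = 0.1010
  s3: p = 47/58 = 0.8103, -p*log2(p) = 0.2459
H = sum of terms = 0.7842
Rounded to 2 decimals: 0.78

0.78


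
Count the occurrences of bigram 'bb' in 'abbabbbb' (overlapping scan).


Scanning 'abbabbbb' for bigram 'bb':
  Position 0: 'ab' -> no
  Position 1: 'bb' -> MATCH
  Position 2: 'ba' -> no
  Position 3: 'ab' -> no
  Position 4: 'bb' -> MATCH
  Position 5: 'bb' -> MATCH
  Position 6: 'bb' -> MATCH
Total matches: 4

4


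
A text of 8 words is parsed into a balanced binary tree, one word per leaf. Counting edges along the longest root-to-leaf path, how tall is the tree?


In a balanced binary tree with n leaves the deepest leaf is ceil(log2(n)) edges below the root.
log2(8) = 3.0000
ceil(3.0000) = 3
height (edges) = 3

3


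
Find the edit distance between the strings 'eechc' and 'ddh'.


Building DP table for s1='eechc' (len 5) and s2='ddh' (len 3):
       d  d  h
    0  1  2  3
  e 1  1  2  3
  e 2  2  2  3
  c 3  3  3  3
  h 4  4  4  3
  c 5  5  5  4
Edit distance = dp[5][3] = 4

4


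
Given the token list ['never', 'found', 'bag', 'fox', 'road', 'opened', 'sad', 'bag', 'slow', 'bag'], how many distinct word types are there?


Listing all tokens and tracking unique types:
  Token 1: 'never' -> NEW (unique so far: 1)
  Token 2: 'found' -> NEW (unique so far: 2)
  Token 3: 'bag' -> NEW (unique so far: 3)
  Token 4: 'fox' -> NEW (unique so far: 4)
  Token 5: 'road' -> NEW (unique so far: 5)
  Token 6: 'opened' -> NEW (unique so far: 6)
  Token 7: 'sad' -> NEW (unique so far: 7)
  Token 8: 'bag' -> duplicate (unique so far: 7)
  Token 9: 'slow' -> NEW (unique so far: 8)
  Token 10: 'bag' -> duplicate (unique so far: 8)
Unique types: ('bag', 'found', 'fox', 'never', 'opened', 'road', 'sad', 'slow')
Vocabulary size: 8

8


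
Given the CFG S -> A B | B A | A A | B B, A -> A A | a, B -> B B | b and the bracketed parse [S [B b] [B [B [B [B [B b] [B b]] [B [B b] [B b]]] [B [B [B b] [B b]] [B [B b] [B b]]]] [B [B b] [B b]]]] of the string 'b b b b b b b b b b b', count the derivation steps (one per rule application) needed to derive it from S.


Every bracketed nonterminal node [X ...] in the tree is produced by exactly one rule application.
Reading the tree off as a leftmost derivation:
  Step 1: S  =>  B B   (applied S -> B B)
  Step 2: B B  =>  b B   (applied B -> b)
  Step 3: b B  =>  b B B   (applied B -> B B)
  Step 4: b B B  =>  b B B B   (applied B -> B B)
  Step 5: b B B B  =>  b B B B B   (applied B -> B B)
  Step 6: b B B B B  =>  b B B B B B   (applied B -> B B)
  Step 7: b B B B B B  =>  b b B B B B   (applied B -> b)
  Step 8: b b B B B B  =>  b b b B B B   (applied B -> b)
  Step 9: b b b B B B  =>  b b b B B B B   (applied B -> B B)
  Step 10: b b b B B B B  =>  b b b b B B B   (applied B -> b)
  Step 11: b b b b B B B  =>  b b b b b B B   (applied B -> b)
  Step 12: b b b b b B B  =>  b b b b b B B B   (applied B -> B B)
  Step 13: b b b b b B B B  =>  b b b b b B B B B   (applied B -> B B)
  Step 14: b b b b b B B B B  =>  b b b b b b B B B   (applied B -> b)
  Step 15: b b b b b b B B B  =>  b b b b b b b B B   (applied B -> b)
  Step 16: b b b b b b b B B  =>  b b b b b b b B B B   (applied B -> B B)
  Step 17: b b b b b b b B B B  =>  b b b b b b b b B B   (applied B -> b)
  Step 18: b b b b b b b b B B  =>  b b b b b b b b b B   (applied B -> b)
  Step 19: b b b b b b b b b B  =>  b b b b b b b b b B B   (applied B -> B B)
  Step 20: b b b b b b b b b B B  =>  b b b b b b b b b b B   (applied B -> b)
  Step 21: b b b b b b b b b b B  =>  b b b b b b b b b b b   (applied B -> b)
Final yield: b b b b b b b b b b b
Total rewrite steps: 21

21


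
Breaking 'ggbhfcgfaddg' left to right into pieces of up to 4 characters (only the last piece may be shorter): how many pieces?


'ggbhfcgfaddg' has 12 characters.
Chunking with max size 4:
  Chunk 1: 'ggbh' (positions 0-3)
  Chunk 2: 'fcgf' (positions 4-7)
  Chunk 3: 'addg' (positions 8-11)
Total chunks: ceil(12 / 4) = 3

3


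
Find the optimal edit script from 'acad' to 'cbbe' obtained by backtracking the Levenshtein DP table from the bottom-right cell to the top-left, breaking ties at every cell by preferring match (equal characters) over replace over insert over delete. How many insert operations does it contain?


Edit distance = 4. Backtracking from cell (4, 4) with preference match > replace > insert > delete,
then listing the resulting alignment 'acad' -> 'cbbe' left to right:
  Step 1: replace a->c
  Step 2: replace c->b
  Step 3: replace a->b
  Step 4: replace d->e
Total insertions: 0

0


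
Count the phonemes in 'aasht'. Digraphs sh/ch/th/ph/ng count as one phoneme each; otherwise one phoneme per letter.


Parsing 'aasht' greedily, digraphs first:
  'a' -> vowel phoneme (phonemes so far: 1)
  'a' -> vowel phoneme (phonemes so far: 2)
  'sh' -> digraph (1 consonant phoneme) (phonemes so far: 3)
  't' -> consonant phoneme (phonemes so far: 4)
Total phonemes: 4

4


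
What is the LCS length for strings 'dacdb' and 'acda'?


DP table for LCS of 'dacdb' and 'acda':
       a  c  d  a
    0  0  0  0  0
  d 0  0  0  1  1
  a 0  1  1  1  2
  c 0  1  2  2  2
  d 0  1  2  3  3
  b 0  1  2  3  3
LCS: 'acd'
LCS length = 3

3


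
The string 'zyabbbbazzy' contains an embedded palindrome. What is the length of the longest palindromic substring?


Scanning 'zyabbbbazzy' for palindromic substrings.
Substring at positions 2-7: 'abbbba'.
Check: reverse('abbbba') = 'abbbba' -> palindrome confirmed.
Neighbouring characters ('y' / 'z') break symmetry, so it cannot extend further.
No longer palindromic substring exists; longest length = 6

6


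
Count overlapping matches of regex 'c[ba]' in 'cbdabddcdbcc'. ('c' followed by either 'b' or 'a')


Pattern: c[ba] means 'c' followed by either 'b' or 'a'.
Scanning 'cbdabddcdbcc' position-by-position:
  Pos 0: window 'cb' -> MATCH
  Pos 1: window 'bd' -> no
  Pos 2: window 'da' -> no
  Pos 3: window 'ab' -> no
  Pos 4: window 'bd' -> no
  Pos 5: window 'dd' -> no
  Pos 6: window 'dc' -> no
  Pos 7: window 'cd' -> no
  Pos 8: window 'db' -> no
  Pos 9: window 'bc' -> no
  Pos 10: window 'cc' -> no
  Pos 11: window 'c' -> no
Total matches: 1

1


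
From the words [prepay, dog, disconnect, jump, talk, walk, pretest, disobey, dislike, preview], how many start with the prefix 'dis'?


Checking each word for prefix 'dis':
  'prepay' -> no (count: 0)
  'dog' -> no (count: 0)
  'disconnect' -> YES, starts with 'dis' (count: 1)
  'jump' -> no (count: 1)
  'talk' -> no (count: 1)
  'walk' -> no (count: 1)
  'pretest' -> no (count: 1)
  'disobey' -> YES, starts with 'dis' (count: 2)
  'dislike' -> YES, starts with 'dis' (count: 3)
  'preview' -> no (count: 3)
Total with prefix 'dis': 3

3


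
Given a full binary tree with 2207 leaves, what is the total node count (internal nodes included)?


Leaf nodes (terminals): 2207
Internal nodes = n - 1 = 2207 - 1 = 2206
Total = leaves + internal = 2207 + 2206 = 4413

4413


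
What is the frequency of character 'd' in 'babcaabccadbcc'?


Scanning 'babcaabccadbcc' for 'd':
  Position 10: 'd' -> MATCH (count: 1)
Total occurrences of 'd': 1

1


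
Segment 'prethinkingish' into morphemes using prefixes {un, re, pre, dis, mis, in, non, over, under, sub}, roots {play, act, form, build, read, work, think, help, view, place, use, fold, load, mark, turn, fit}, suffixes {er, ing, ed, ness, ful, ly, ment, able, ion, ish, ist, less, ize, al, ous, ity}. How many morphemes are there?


Segmenting 'prethinkingish' against the inventory:
  'pre' -> prefix (morpheme 1)
  'think' -> root (morpheme 2)
  'ing' -> suffix (morpheme 3)
  'ish' -> suffix (morpheme 4)
Total morphemes: 4

4


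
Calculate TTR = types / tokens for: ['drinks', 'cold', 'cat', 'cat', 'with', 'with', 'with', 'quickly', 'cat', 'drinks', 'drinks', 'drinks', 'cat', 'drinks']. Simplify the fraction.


Tokens: 14
Unique types: ('cat', 'cold', 'drinks', 'quickly', 'with') = 5
TTR = 5/14
Already in lowest terms.

5/14


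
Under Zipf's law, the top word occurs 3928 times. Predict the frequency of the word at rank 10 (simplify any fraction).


Zipf's law: freq(rank) = f1 / rank
f1 = 3928, rank = 10
freq = 3928 / 10
GCD(3928, 10) = 2
Simplified: 1964/5

1964/5


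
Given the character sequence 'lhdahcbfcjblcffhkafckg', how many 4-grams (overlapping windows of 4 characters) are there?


String 'lhdahcbfcjblcffhkafckg' has length L = 22.
Number of overlapping n-grams = L - n + 1
Substituting: 22 - 4 + 1 = 19

19


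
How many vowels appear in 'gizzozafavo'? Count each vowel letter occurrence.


Scanning each character of 'gizzozafavo':
  Position 1: 'g' -> consonant (running count: 0)
  Position 2: 'i' -> vowel (running count: 1)
  Position 3: 'z' -> consonant (running count: 1)
  Position 4: 'z' -> consonant (running count: 1)
  Position 5: 'o' -> vowel (running count: 2)
  Position 6: 'z' -> consonant (running count: 2)
  Position 7: 'a' -> vowel (running count: 3)
  Position 8: 'f' -> consonant (running count: 3)
  Position 9: 'a' -> vowel (running count: 4)
  Position 10: 'v' -> consonant (running count: 4)
  Position 11: 'o' -> vowel (running count: 5)
Total vowels: 5

5


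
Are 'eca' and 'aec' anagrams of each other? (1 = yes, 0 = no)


Sort characters of 'eca': 'ace'
Sort characters of 'aec': 'ace'
Sorted forms match -> they ARE anagrams
Result: 1

1


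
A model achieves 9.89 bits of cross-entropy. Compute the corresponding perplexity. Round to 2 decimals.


Perplexity formula: PP = 2^H
H = 9.89
PP = 2^9.89
Decompose: 2^9.89 = 2^9 * 2^0.89
2^9 = 512, 2^0.89 ~ 1.8531761
PP ~ 512 * 1.8531761 = 948.8261632
Rounded to 2 decimals: 948.83

948.83


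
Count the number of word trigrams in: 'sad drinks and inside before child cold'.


Word trigrams from [7] words:
  Trigram 1: (sad drinks and)
  Trigram 2: (drinks and inside)
  Trigram 3: (and inside before)
  Trigram 4: (inside before child)
  Trigram 5: (before child cold)
Total word trigrams: 7 - 2 = 5

5


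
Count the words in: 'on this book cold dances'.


Counting words by splitting on spaces:
  Word 1: 'on'
  Word 2: 'this'
  Word 3: 'book'
  Word 4: 'cold'
  Word 5: 'dances'
Total words: 5

5


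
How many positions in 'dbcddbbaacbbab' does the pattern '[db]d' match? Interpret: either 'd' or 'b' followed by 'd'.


Pattern: [db]d means either 'd' or 'b' followed by 'd'.
Scanning 'dbcddbbaacbbab' position-by-position:
  Pos 0: window 'db' -> no
  Pos 1: window 'bc' -> no
  Pos 2: window 'cd' -> no
  Pos 3: window 'dd' -> MATCH
  Pos 4: window 'db' -> no
  Pos 5: window 'bb' -> no
  Pos 6: window 'ba' -> no
  Pos 7: window 'aa' -> no
  Pos 8: window 'ac' -> no
  Pos 9: window 'cb' -> no
  Pos 10: window 'bb' -> no
  Pos 11: window 'ba' -> no
  Pos 12: window 'ab' -> no
  Pos 13: window 'b' -> no
Total matches: 1

1
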